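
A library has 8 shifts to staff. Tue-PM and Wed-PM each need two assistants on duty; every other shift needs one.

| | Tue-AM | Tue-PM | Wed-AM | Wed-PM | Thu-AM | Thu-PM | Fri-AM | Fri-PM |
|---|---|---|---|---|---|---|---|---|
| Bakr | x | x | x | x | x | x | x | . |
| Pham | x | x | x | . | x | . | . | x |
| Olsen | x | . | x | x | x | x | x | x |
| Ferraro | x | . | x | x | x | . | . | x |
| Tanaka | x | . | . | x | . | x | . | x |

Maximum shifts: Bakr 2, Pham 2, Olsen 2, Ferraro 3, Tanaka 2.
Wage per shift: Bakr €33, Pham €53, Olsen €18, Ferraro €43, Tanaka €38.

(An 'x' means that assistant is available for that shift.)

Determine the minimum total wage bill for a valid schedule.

Tue-PM can only be covered by Bakr and Pham, so that assignment is forced.
Picking the cheapest available assistant for each shift independently would cost €245, but that ignores the shift limits.
An optimal schedule: Tue-AM→Ferraro, Tue-PM→Bakr+Pham, Wed-AM→Bakr, Wed-PM→Tanaka+Ferraro, Thu-AM→Ferraro, Thu-PM→Olsen, Fri-AM→Olsen, Fri-PM→Tanaka.
Total: 43 + 33 + 53 + 33 + 38 + 43 + 43 + 18 + 18 + 38 = €360.

€360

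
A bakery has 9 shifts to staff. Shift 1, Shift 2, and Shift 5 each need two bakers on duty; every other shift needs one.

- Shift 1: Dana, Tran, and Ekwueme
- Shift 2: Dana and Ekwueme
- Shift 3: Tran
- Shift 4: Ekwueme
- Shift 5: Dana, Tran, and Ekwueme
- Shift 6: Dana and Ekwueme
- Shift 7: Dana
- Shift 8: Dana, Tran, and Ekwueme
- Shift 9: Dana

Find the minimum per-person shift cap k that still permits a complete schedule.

4

With 3 bakers and 12 worker-slots to fill, someone must work at least ⌈12/3⌉ = 4 shifts, so k ≥ 4.
k = 4 works: Shift 1→Tran+Ekwueme, Shift 2→Dana+Ekwueme, Shift 3→Tran, Shift 4→Ekwueme, Shift 5→Tran+Ekwueme, Shift 6→Dana, Shift 7→Dana, Shift 8→Tran, Shift 9→Dana.
Loads: Dana 4, Tran 4, Ekwueme 4 — all ≤ 4.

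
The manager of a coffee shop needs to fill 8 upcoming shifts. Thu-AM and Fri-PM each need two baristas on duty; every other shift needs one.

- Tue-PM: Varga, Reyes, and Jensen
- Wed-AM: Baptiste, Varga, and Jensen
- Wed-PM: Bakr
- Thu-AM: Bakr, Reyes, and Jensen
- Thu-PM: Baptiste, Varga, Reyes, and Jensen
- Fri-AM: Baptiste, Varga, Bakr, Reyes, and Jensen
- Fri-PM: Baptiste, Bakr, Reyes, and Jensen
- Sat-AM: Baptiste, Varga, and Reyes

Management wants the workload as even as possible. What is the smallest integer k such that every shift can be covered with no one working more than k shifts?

With 5 baristas and 10 worker-slots to fill, someone must work at least ⌈10/5⌉ = 2 shifts, so k ≥ 2.
k = 2 works: Tue-PM→Varga, Wed-AM→Baptiste, Wed-PM→Bakr, Thu-AM→Bakr+Reyes, Thu-PM→Varga, Fri-AM→Jensen, Fri-PM→Reyes+Jensen, Sat-AM→Baptiste.
Loads: Baptiste 2, Varga 2, Bakr 2, Reyes 2, Jensen 2 — all ≤ 2.

2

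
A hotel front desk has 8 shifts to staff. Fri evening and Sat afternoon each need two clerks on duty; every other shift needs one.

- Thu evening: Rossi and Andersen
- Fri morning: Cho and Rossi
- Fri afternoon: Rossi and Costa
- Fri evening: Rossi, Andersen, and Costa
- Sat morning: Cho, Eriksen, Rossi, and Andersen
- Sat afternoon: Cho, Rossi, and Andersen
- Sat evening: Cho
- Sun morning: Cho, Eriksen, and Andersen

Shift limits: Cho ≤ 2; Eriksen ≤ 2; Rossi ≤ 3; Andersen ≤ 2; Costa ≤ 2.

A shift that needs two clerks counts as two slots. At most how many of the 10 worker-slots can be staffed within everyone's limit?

Total capacity across all clerks is 2+2+3+2+2 = 11, and 10 slots are needed, so at most 10 can be filled.
An assignment achieving 10: Thu evening→Rossi, Fri morning→Cho, Fri afternoon→Rossi, Fri evening→Andersen+Costa, Sat morning→Eriksen, Sat afternoon→Rossi+Andersen, Sat evening→Cho, Sun morning→Eriksen.
Loads: Cho 2/2, Eriksen 2/2, Rossi 3/3, Andersen 2/2, Costa 1/2.

10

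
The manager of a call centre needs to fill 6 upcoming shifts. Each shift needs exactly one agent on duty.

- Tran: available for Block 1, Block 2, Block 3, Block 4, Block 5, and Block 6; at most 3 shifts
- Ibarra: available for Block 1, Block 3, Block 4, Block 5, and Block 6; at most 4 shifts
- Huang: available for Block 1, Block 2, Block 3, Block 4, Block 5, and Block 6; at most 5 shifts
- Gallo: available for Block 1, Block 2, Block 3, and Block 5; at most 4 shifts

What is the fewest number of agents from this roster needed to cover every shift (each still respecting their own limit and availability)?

2

6 slots to fill and no one can take more than 5, so at least ⌈6/5⌉ = 2 agents are needed.
Tran and Ibarra alone can cover everything: Block 1→Tran, Block 2→Tran, Block 3→Tran, Block 4→Ibarra, Block 5→Ibarra, Block 6→Ibarra.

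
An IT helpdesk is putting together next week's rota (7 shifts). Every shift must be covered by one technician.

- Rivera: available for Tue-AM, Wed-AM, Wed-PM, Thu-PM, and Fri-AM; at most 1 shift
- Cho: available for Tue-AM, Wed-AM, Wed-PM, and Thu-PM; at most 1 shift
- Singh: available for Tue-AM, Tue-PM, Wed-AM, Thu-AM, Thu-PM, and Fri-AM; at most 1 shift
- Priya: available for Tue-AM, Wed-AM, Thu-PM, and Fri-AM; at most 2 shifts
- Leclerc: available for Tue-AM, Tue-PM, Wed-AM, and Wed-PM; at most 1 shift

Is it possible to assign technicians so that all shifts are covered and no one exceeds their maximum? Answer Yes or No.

Total capacity is 1+1+1+2+1 = 6 but 7 worker-slots are needed — infeasible.

No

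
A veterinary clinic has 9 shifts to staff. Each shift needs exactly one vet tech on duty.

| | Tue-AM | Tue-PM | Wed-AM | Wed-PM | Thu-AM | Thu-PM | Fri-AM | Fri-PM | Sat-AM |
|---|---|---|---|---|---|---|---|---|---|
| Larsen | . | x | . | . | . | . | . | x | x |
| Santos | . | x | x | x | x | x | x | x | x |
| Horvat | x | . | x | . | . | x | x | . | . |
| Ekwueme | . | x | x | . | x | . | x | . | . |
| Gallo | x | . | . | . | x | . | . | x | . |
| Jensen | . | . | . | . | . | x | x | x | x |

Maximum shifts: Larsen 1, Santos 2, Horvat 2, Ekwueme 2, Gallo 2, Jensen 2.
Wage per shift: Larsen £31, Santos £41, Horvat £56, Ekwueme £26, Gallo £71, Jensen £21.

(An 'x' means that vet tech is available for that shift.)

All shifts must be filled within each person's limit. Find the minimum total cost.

Wed-PM can only be covered by Santos, so that assignment is forced.
Picking the cheapest available vet tech for each shift independently would cost £259, but that ignores the shift limits.
An optimal schedule: Tue-AM→Horvat, Tue-PM→Ekwueme, Wed-AM→Ekwueme, Wed-PM→Santos, Thu-AM→Santos, Thu-PM→Jensen, Fri-AM→Horvat, Fri-PM→Larsen, Sat-AM→Jensen.
Total: 56 + 26 + 26 + 41 + 41 + 21 + 56 + 31 + 21 = £319.

£319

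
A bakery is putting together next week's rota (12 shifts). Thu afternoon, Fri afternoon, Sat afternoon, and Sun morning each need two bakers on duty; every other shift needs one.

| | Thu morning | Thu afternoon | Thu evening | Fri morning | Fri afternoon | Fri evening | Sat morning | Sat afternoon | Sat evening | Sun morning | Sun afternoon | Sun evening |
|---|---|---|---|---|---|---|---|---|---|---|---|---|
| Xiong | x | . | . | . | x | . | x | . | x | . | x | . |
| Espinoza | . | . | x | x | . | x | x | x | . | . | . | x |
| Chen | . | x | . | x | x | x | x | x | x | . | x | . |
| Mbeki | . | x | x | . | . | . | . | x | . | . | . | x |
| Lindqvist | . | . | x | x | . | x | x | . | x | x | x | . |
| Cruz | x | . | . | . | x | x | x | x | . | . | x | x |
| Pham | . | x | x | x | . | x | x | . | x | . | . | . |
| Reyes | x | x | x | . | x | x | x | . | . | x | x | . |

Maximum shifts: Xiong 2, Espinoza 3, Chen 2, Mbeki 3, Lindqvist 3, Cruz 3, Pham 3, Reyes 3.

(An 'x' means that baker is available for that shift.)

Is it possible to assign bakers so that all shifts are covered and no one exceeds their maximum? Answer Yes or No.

Sun morning can only be covered by Lindqvist and Reyes, so that assignment is forced.
One valid schedule: Thu morning→Xiong, Thu afternoon→Chen+Mbeki, Thu evening→Espinoza, Fri morning→Espinoza, Fri afternoon→Cruz+Reyes, Fri evening→Lindqvist, Sat morning→Lindqvist, Sat afternoon→Mbeki+Cruz, Sat evening→Xiong, Sun morning→Lindqvist+Reyes, Sun afternoon→Chen, Sun evening→Espinoza.
Loads: Xiong 2/2, Espinoza 3/3, Chen 2/2, Mbeki 2/3, Lindqvist 3/3, Cruz 2/3, Pham 0/3, Reyes 2/3 — all within limits.

Yes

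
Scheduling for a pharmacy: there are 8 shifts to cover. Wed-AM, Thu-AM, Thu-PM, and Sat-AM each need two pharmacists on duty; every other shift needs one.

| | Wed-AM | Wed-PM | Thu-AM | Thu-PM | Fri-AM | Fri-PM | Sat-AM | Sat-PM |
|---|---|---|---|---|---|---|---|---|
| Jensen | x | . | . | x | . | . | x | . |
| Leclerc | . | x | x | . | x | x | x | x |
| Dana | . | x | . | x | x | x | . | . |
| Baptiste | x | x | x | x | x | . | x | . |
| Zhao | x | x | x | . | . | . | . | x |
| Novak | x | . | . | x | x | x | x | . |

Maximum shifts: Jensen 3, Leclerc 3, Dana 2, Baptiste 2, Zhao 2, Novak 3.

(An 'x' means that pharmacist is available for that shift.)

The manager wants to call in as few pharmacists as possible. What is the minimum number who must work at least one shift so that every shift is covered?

5

12 slots to fill and no one can take more than 3, so at least ⌈12/3⌉ = 4 pharmacists are needed.
Any 4 pharmacists together have capacity at most 3+3+3+2 = 11 < 12 slots, so 4 can never suffice.
Jensen, Leclerc, Dana, Baptiste, and Zhao alone can cover everything: Wed-AM→Jensen+Baptiste, Wed-PM→Zhao, Thu-AM→Leclerc+Zhao, Thu-PM→Jensen+Dana, Fri-AM→Dana, Fri-PM→Leclerc, Sat-AM→Jensen+Baptiste, Sat-PM→Leclerc.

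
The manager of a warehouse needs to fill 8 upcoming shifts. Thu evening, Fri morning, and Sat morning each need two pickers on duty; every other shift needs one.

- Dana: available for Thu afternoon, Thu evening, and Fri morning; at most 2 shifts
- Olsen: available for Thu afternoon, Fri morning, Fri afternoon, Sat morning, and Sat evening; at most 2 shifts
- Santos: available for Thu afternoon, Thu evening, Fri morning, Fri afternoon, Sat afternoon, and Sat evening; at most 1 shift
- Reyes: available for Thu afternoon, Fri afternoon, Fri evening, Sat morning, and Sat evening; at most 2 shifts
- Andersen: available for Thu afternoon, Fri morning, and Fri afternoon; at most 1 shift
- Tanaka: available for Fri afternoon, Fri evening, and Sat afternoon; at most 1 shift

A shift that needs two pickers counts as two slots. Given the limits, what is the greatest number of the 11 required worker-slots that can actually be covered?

9

Total capacity across all pickers is 2+2+1+2+1+1 = 9, and 11 slots are needed, so at most 9 can be filled.
An assignment achieving 9: Thu evening→Dana+Santos, Fri morning→Dana+Andersen, Fri evening→Reyes, Sat morning→Olsen+Reyes, Sat afternoon→Tanaka, Sat evening→Olsen.
Loads: Dana 2/2, Olsen 2/2, Santos 1/1, Reyes 2/2, Andersen 1/1, Tanaka 1/1.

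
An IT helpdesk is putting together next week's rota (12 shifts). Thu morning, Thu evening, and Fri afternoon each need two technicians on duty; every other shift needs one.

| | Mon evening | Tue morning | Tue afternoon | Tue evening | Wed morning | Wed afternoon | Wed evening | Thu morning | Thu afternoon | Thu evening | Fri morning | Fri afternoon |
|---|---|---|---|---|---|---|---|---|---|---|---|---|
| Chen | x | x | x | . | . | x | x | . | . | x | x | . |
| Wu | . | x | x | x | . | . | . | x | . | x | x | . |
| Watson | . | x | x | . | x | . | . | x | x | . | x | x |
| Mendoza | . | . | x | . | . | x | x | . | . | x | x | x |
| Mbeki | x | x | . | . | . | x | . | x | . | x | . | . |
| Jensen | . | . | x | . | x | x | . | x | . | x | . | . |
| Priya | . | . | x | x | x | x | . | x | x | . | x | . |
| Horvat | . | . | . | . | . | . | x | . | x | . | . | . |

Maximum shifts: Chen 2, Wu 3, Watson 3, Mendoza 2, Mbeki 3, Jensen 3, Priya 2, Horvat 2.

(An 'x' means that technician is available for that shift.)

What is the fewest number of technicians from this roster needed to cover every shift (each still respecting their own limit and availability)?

15 slots to fill and no one can take more than 3, so at least ⌈15/3⌉ = 5 technicians are needed.
Any 5 technicians together have capacity at most 3+3+3+3+2 = 14 < 15 slots, so 5 can never suffice.
Chen, Wu, Watson, Mendoza, Mbeki, and Jensen alone can cover everything: Mon evening→Chen, Tue morning→Wu, Tue afternoon→Jensen, Tue evening→Wu, Wed morning→Watson, Wed afternoon→Mendoza, Wed evening→Chen, Thu morning→Mbeki+Jensen, Thu afternoon→Watson, Thu evening→Mbeki+Jensen, Fri morning→Wu, Fri afternoon→Watson+Mendoza.

6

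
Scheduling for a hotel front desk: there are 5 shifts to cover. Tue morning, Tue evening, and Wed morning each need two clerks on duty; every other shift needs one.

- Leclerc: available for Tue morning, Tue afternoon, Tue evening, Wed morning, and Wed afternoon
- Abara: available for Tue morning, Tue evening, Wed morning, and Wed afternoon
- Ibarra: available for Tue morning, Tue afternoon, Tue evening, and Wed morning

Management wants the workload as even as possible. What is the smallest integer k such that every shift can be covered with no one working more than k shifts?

With 3 clerks and 8 worker-slots to fill, someone must work at least ⌈8/3⌉ = 3 shifts, so k ≥ 3.
k = 3 works: Tue morning→Leclerc+Abara, Tue afternoon→Leclerc, Tue evening→Abara+Ibarra, Wed morning→Abara+Ibarra, Wed afternoon→Leclerc.
Loads: Leclerc 3, Abara 3, Ibarra 2 — all ≤ 3.

3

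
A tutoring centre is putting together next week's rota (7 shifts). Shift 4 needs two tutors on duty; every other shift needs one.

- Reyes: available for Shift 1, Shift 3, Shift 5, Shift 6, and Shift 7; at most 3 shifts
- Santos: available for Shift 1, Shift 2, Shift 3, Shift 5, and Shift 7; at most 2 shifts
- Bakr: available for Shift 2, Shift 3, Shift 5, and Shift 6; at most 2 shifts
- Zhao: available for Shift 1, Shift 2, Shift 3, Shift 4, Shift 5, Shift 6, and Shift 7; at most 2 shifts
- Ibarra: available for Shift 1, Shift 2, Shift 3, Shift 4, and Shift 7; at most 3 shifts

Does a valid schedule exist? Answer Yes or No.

Yes

Shift 4 can only be covered by Zhao and Ibarra, so that assignment is forced.
One valid schedule: Shift 1→Reyes, Shift 2→Santos, Shift 3→Bakr, Shift 4→Zhao+Ibarra, Shift 5→Reyes, Shift 6→Reyes, Shift 7→Santos.
Loads: Reyes 3/3, Santos 2/2, Bakr 1/2, Zhao 1/2, Ibarra 1/3 — all within limits.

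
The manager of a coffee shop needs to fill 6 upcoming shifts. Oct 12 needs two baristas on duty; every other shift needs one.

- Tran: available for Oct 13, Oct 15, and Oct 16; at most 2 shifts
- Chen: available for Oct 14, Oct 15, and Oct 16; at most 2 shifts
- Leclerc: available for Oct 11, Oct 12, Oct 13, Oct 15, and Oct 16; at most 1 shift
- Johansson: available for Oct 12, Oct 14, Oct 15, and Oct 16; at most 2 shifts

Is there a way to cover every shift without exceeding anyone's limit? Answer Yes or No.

No

Total capacity is 7 and 7 slots are needed, so capacity alone doesn't rule it out.
Shifts {Oct 11, Oct 12} need 3 worker-slots in total, but the baristas available for any of those shifts (Leclerc and Johansson) can supply at most 2 among them. So no valid schedule exists.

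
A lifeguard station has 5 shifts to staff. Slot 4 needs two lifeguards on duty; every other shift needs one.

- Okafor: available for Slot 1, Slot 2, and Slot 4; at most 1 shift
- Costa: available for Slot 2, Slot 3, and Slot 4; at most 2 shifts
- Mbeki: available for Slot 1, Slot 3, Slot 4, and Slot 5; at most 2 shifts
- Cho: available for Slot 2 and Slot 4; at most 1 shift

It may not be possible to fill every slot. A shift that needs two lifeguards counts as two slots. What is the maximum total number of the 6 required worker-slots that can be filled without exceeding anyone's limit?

6

Total capacity across all lifeguards is 1+2+2+1 = 6, and 6 slots are needed, so at most 6 can be filled.
An assignment achieving 6: Slot 1→Okafor, Slot 2→Costa, Slot 3→Costa, Slot 4→Mbeki+Cho, Slot 5→Mbeki.
Loads: Okafor 1/1, Costa 2/2, Mbeki 2/2, Cho 1/1.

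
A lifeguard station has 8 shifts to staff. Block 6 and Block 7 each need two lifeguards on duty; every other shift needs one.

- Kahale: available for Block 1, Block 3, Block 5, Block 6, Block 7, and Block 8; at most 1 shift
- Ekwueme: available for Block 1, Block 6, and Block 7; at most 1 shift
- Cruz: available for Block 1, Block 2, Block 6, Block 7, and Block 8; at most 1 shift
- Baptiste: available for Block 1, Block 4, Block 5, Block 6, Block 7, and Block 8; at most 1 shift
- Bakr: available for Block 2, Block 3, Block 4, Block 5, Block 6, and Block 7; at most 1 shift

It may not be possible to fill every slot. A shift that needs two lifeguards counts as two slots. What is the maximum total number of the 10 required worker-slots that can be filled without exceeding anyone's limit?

5

Total capacity across all lifeguards is 1+1+1+1+1 = 5, and 10 slots are needed, so at most 5 can be filled.
An assignment achieving 5: Block 1→Ekwueme, Block 2→Cruz, Block 3→Kahale, Block 4→Baptiste, Block 5→Bakr.
Loads: Kahale 1/1, Ekwueme 1/1, Cruz 1/1, Baptiste 1/1, Bakr 1/1.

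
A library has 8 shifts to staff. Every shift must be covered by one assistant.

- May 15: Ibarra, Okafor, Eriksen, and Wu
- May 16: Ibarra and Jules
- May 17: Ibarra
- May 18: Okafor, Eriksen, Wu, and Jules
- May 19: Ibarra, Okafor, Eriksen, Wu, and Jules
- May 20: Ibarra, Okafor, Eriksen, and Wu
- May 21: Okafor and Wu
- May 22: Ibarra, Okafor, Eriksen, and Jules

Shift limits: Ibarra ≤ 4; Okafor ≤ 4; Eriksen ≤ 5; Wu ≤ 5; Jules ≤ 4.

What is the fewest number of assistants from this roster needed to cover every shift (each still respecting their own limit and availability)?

8 slots to fill and no one can take more than 5, so at least ⌈8/5⌉ = 2 assistants are needed.
Ibarra and Okafor alone can cover everything: May 15→Ibarra, May 16→Ibarra, May 17→Ibarra, May 18→Okafor, May 19→Ibarra, May 20→Okafor, May 21→Okafor, May 22→Okafor.

2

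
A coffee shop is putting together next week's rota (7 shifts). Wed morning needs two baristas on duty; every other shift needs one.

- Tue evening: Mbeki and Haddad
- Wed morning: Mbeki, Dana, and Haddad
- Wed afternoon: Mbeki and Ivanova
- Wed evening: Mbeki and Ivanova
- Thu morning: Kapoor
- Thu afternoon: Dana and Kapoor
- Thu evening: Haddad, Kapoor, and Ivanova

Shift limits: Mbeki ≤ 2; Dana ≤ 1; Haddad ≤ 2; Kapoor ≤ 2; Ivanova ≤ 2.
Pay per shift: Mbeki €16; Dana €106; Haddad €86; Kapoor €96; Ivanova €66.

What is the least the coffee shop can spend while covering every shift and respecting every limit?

€528

Thu morning can only be covered by Kapoor, so that assignment is forced.
Picking the cheapest available barista for each shift independently would cost €408, but that ignores the shift limits.
An optimal schedule: Tue evening→Mbeki, Wed morning→Mbeki+Haddad, Wed afternoon→Ivanova, Wed evening→Ivanova, Thu morning→Kapoor, Thu afternoon→Kapoor, Thu evening→Haddad.
Total: 16 + 16 + 86 + 66 + 66 + 96 + 96 + 86 = €528.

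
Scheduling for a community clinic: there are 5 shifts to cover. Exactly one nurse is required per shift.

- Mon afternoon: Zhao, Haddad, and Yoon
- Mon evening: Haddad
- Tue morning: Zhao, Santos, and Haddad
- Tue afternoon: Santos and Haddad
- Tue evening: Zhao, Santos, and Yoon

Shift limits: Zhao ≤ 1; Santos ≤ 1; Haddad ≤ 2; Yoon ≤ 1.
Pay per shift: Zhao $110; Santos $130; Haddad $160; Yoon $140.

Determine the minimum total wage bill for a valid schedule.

Mon evening can only be covered by Haddad, so that assignment is forced.
Picking the cheapest available nurse for each shift independently would cost $620, but that ignores the shift limits.
An optimal schedule: Mon afternoon→Zhao, Mon evening→Haddad, Tue morning→Haddad, Tue afternoon→Santos, Tue evening→Yoon.
Total: 110 + 160 + 160 + 130 + 140 = $700.

$700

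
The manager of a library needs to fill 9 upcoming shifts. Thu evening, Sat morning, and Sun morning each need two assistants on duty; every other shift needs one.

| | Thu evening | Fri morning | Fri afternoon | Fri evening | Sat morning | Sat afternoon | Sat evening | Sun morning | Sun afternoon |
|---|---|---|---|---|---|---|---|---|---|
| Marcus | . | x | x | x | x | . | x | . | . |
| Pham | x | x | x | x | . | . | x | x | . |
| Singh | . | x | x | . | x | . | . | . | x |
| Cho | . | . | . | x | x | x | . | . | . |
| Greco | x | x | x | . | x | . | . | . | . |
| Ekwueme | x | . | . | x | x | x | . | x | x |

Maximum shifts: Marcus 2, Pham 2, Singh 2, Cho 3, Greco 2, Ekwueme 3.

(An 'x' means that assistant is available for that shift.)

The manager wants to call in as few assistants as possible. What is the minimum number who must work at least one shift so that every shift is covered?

12 slots to fill and no one can take more than 3, so at least ⌈12/3⌉ = 4 assistants are needed.
Any 4 assistants together have capacity at most 3+3+2+2 = 10 < 12 slots, so 4 can never suffice.
Marcus, Pham, Singh, Cho, and Ekwueme alone can cover everything: Thu evening→Pham+Ekwueme, Fri morning→Marcus, Fri afternoon→Singh, Fri evening→Cho, Sat morning→Cho+Ekwueme, Sat afternoon→Cho, Sat evening→Marcus, Sun morning→Pham+Ekwueme, Sun afternoon→Singh.

5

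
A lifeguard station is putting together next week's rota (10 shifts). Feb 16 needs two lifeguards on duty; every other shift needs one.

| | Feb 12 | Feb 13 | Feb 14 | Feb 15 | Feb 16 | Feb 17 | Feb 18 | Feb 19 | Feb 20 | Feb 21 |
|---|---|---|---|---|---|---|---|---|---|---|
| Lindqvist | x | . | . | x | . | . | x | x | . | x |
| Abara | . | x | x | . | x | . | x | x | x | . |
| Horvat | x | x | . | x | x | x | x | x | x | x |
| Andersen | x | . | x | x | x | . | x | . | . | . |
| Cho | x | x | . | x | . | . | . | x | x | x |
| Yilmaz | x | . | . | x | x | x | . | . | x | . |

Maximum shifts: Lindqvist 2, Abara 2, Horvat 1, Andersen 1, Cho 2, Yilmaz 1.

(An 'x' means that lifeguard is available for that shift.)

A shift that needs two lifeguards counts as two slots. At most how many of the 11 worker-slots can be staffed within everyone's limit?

Total capacity across all lifeguards is 2+2+1+1+2+1 = 9, and 11 slots are needed, so at most 9 can be filled.
An assignment achieving 9: Feb 13→Abara, Feb 14→Abara, Feb 16→Andersen+Yilmaz, Feb 17→Horvat, Feb 18→Lindqvist, Feb 19→Cho, Feb 20→Cho, Feb 21→Lindqvist.
Loads: Lindqvist 2/2, Abara 2/2, Horvat 1/1, Andersen 1/1, Cho 2/2, Yilmaz 1/1.

9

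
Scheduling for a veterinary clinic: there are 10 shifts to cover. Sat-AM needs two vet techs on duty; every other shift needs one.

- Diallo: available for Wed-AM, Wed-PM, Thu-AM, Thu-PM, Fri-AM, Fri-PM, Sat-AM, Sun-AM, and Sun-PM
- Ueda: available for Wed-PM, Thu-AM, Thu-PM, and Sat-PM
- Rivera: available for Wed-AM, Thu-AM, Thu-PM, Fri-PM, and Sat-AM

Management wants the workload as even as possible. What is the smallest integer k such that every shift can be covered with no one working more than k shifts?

4

With 3 vet techs and 11 worker-slots to fill, someone must work at least ⌈11/3⌉ = 4 shifts, so k ≥ 4.
k = 4 works: Wed-AM→Rivera, Wed-PM→Ueda, Thu-AM→Ueda, Thu-PM→Ueda, Fri-AM→Diallo, Fri-PM→Rivera, Sat-AM→Diallo+Rivera, Sat-PM→Ueda, Sun-AM→Diallo, Sun-PM→Diallo.
Loads: Diallo 4, Ueda 4, Rivera 3 — all ≤ 4.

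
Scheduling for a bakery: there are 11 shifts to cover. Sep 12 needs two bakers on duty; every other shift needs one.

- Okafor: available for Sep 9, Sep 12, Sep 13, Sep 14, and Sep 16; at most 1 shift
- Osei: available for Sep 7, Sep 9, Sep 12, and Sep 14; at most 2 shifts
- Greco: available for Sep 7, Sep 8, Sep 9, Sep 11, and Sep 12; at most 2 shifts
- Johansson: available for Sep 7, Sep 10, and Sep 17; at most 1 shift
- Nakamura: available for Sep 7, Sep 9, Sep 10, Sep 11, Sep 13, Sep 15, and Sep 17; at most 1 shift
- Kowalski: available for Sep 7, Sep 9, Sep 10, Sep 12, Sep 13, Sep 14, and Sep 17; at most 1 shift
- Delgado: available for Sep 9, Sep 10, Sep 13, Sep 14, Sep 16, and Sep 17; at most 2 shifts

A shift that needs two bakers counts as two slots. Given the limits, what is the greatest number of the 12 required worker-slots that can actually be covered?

10

Total capacity across all bakers is 1+2+2+1+1+1+2 = 10, and 12 slots are needed, so at most 10 can be filled.
An assignment achieving 10: Sep 8→Greco, Sep 10→Johansson, Sep 11→Greco, Sep 12→Osei+Kowalski, Sep 13→Delgado, Sep 14→Osei, Sep 15→Nakamura, Sep 16→Okafor, Sep 17→Delgado.
Loads: Okafor 1/1, Osei 2/2, Greco 2/2, Johansson 1/1, Nakamura 1/1, Kowalski 1/1, Delgado 2/2.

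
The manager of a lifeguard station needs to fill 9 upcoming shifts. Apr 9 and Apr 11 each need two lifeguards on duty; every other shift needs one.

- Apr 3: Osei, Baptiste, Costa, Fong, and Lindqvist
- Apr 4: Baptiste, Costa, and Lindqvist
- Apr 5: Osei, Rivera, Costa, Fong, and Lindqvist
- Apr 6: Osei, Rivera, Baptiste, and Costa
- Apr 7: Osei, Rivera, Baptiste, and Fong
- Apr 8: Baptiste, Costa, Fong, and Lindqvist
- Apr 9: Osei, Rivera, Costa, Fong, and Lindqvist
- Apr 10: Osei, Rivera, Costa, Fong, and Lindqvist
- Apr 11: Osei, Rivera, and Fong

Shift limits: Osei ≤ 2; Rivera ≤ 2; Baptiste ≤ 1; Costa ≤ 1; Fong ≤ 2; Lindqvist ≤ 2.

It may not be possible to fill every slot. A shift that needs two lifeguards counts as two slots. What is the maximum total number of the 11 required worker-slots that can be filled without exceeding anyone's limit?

10

Total capacity across all lifeguards is 2+2+1+1+2+2 = 10, and 11 slots are needed, so at most 10 can be filled.
An assignment achieving 10: Apr 3→Fong, Apr 4→Baptiste, Apr 5→Fong, Apr 6→Osei, Apr 7→Rivera, Apr 8→Costa, Apr 9→Lindqvist, Apr 10→Lindqvist, Apr 11→Osei+Rivera.
Loads: Osei 2/2, Rivera 2/2, Baptiste 1/1, Costa 1/1, Fong 2/2, Lindqvist 2/2.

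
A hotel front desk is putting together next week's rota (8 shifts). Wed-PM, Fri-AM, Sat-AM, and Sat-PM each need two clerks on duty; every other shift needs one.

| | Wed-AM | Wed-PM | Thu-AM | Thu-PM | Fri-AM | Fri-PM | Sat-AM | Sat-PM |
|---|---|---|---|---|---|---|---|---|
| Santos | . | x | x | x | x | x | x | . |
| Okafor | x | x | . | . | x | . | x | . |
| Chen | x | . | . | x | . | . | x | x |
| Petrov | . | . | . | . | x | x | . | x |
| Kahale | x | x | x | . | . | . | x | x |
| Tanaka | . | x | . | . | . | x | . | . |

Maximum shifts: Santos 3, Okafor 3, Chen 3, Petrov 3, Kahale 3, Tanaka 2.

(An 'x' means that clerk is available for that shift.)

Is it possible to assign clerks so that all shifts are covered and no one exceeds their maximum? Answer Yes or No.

Yes

One valid schedule: Wed-AM→Okafor, Wed-PM→Okafor+Kahale, Thu-AM→Santos, Thu-PM→Santos, Fri-AM→Santos+Okafor, Fri-PM→Petrov, Sat-AM→Chen+Kahale, Sat-PM→Chen+Petrov.
Loads: Santos 3/3, Okafor 3/3, Chen 2/3, Petrov 2/3, Kahale 2/3, Tanaka 0/2 — all within limits.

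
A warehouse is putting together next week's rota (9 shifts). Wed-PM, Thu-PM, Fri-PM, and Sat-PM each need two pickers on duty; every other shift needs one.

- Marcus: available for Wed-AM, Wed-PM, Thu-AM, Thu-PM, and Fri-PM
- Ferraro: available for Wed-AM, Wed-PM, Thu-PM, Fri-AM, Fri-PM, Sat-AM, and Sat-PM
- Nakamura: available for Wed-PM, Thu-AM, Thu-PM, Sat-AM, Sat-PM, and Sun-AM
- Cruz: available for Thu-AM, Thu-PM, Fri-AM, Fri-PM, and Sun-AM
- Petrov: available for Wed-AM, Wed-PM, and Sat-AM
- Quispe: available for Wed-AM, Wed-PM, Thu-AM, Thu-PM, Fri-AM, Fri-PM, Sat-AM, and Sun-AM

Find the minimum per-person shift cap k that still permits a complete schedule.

With 6 pickers and 13 worker-slots to fill, someone must work at least ⌈13/6⌉ = 3 shifts, so k ≥ 3.
k = 3 works: Wed-AM→Marcus, Wed-PM→Nakamura+Petrov, Thu-AM→Marcus, Thu-PM→Cruz+Quispe, Fri-AM→Ferraro, Fri-PM→Marcus+Cruz, Sat-AM→Ferraro, Sat-PM→Ferraro+Nakamura, Sun-AM→Nakamura.
Loads: Marcus 3, Ferraro 3, Nakamura 3, Cruz 2, Petrov 1, Quispe 1 — all ≤ 3.

3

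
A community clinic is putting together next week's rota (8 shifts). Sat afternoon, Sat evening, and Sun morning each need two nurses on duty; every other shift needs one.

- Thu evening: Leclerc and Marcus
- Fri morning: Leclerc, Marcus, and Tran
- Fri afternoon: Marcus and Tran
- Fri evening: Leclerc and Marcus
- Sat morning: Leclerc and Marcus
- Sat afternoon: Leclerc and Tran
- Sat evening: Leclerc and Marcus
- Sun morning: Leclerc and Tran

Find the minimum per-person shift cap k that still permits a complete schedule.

4

With 3 nurses and 11 worker-slots to fill, someone must work at least ⌈11/3⌉ = 4 shifts, so k ≥ 4.
k = 4 works: Thu evening→Leclerc, Fri morning→Tran, Fri afternoon→Marcus, Fri evening→Marcus, Sat morning→Marcus, Sat afternoon→Leclerc+Tran, Sat evening→Leclerc+Marcus, Sun morning→Leclerc+Tran.
Loads: Leclerc 4, Marcus 4, Tran 3 — all ≤ 4.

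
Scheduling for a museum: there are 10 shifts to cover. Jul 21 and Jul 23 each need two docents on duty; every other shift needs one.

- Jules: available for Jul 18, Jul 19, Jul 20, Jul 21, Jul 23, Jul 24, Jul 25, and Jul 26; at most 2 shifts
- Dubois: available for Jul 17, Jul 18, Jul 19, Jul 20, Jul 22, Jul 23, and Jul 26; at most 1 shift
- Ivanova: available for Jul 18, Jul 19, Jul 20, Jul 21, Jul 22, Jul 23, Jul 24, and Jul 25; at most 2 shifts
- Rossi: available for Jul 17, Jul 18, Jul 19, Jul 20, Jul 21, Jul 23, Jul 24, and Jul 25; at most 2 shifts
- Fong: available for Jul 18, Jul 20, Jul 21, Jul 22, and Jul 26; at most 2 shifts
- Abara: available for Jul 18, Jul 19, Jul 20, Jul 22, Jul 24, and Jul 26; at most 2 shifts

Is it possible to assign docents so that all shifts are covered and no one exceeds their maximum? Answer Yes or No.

Total capacity is 2+1+2+2+2+2 = 11 but 12 worker-slots are needed — infeasible.

No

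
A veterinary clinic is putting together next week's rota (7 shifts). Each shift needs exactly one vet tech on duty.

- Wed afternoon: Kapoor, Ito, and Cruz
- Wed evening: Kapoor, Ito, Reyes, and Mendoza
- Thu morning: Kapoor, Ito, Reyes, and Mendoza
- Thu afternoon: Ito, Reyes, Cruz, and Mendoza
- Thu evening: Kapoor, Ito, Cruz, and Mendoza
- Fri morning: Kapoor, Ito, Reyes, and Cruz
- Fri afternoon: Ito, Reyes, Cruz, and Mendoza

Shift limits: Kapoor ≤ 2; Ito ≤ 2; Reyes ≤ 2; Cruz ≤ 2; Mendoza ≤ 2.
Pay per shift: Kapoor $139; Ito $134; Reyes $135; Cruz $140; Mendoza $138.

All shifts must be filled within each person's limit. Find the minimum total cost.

$953

Picking the cheapest available vet tech for each shift independently would cost $938, but that ignores the shift limits.
An optimal schedule: Wed afternoon→Ito, Wed evening→Ito, Thu morning→Reyes, Thu afternoon→Reyes, Thu evening→Mendoza, Fri morning→Kapoor, Fri afternoon→Mendoza.
Total: 134 + 134 + 135 + 135 + 138 + 139 + 138 = $953.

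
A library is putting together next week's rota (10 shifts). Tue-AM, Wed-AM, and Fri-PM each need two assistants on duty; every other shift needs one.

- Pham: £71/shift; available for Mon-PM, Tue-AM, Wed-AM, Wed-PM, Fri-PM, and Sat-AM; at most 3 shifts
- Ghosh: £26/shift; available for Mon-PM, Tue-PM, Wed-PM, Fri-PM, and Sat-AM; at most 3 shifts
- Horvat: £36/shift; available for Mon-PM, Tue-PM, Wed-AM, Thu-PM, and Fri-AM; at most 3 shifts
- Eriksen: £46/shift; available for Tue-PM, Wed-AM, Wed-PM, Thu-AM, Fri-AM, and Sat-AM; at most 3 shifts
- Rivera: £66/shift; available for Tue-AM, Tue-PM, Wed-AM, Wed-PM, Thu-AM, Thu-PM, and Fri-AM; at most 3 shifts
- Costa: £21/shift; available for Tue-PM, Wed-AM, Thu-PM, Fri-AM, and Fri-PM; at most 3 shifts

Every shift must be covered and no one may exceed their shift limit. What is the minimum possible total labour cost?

£478

Tue-AM can only be covered by Pham and Rivera, so that assignment is forced.
Picking the cheapest available assistant for each shift independently would cost £428, but that ignores the shift limits.
An optimal schedule: Mon-PM→Ghosh, Tue-AM→Rivera+Pham, Tue-PM→Horvat, Wed-AM→Costa+Horvat, Wed-PM→Eriksen, Thu-AM→Eriksen, Thu-PM→Costa, Fri-AM→Horvat, Fri-PM→Costa+Ghosh, Sat-AM→Ghosh.
Total: 26 + 66 + 71 + 36 + 21 + 36 + 46 + 46 + 21 + 36 + 21 + 26 + 26 = £478.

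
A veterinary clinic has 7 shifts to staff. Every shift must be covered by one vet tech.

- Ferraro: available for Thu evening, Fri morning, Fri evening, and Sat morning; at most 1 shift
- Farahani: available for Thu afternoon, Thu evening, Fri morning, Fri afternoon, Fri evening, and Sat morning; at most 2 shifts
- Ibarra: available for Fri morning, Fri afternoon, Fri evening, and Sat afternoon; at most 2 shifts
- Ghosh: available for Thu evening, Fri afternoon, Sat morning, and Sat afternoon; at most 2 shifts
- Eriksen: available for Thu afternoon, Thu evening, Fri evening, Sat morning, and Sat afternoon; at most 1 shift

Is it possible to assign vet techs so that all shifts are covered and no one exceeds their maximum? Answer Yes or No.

One valid schedule: Thu afternoon→Farahani, Thu evening→Ghosh, Fri morning→Ferraro, Fri afternoon→Farahani, Fri evening→Ibarra, Sat morning→Ghosh, Sat afternoon→Ibarra.
Loads: Ferraro 1/1, Farahani 2/2, Ibarra 2/2, Ghosh 2/2, Eriksen 0/1 — all within limits.

Yes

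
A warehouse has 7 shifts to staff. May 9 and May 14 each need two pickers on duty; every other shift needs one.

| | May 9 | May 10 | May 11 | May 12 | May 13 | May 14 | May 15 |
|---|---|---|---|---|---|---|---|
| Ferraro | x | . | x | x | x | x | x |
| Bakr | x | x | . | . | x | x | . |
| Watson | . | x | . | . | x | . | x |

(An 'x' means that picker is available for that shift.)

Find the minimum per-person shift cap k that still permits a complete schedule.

With 3 pickers and 9 worker-slots to fill, someone must work at least ⌈9/3⌉ = 3 shifts, so k ≥ 3.
k = 3 fails: Shifts {May 9, May 11, May 12, May 14} need 6 worker-slots in total, but the pickers available for any of those shifts (Ferraro and Bakr) can supply at most 5 among them. So no valid schedule exists.
k = 4 works: May 9→Ferraro+Bakr, May 10→Bakr, May 11→Ferraro, May 12→Ferraro, May 13→Bakr, May 14→Ferraro+Bakr, May 15→Watson.
Loads: Ferraro 4, Bakr 4, Watson 1 — all ≤ 4.

4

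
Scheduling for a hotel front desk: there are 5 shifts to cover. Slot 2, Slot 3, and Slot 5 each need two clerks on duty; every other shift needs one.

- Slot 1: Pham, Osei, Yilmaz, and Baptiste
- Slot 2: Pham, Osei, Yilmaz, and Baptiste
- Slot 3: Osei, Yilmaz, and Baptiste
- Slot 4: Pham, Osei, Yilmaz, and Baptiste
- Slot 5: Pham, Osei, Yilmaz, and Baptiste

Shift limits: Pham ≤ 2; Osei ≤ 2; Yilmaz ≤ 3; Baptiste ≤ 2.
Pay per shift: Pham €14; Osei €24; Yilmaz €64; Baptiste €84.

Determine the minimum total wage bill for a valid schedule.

Picking the cheapest available clerk for each shift independently would cost €192, but that ignores the shift limits.
An optimal schedule: Slot 1→Pham, Slot 2→Osei+Yilmaz, Slot 3→Osei+Yilmaz, Slot 4→Pham, Slot 5→Yilmaz+Baptiste.
Total: 14 + 24 + 64 + 24 + 64 + 14 + 64 + 84 = €352.

€352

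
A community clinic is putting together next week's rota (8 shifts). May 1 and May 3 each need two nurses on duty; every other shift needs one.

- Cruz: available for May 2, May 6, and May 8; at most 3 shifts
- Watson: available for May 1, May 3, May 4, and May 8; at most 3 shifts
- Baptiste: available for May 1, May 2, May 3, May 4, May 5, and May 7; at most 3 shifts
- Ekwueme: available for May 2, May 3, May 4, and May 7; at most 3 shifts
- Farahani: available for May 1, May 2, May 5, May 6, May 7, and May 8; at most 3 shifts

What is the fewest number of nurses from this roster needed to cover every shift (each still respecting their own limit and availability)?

10 slots to fill and no one can take more than 3, so at least ⌈10/3⌉ = 4 nurses are needed.
Cruz, Watson, Baptiste, and Ekwueme alone can cover everything: May 1→Watson+Baptiste, May 2→Cruz, May 3→Watson+Ekwueme, May 4→Watson, May 5→Baptiste, May 6→Cruz, May 7→Baptiste, May 8→Cruz.

4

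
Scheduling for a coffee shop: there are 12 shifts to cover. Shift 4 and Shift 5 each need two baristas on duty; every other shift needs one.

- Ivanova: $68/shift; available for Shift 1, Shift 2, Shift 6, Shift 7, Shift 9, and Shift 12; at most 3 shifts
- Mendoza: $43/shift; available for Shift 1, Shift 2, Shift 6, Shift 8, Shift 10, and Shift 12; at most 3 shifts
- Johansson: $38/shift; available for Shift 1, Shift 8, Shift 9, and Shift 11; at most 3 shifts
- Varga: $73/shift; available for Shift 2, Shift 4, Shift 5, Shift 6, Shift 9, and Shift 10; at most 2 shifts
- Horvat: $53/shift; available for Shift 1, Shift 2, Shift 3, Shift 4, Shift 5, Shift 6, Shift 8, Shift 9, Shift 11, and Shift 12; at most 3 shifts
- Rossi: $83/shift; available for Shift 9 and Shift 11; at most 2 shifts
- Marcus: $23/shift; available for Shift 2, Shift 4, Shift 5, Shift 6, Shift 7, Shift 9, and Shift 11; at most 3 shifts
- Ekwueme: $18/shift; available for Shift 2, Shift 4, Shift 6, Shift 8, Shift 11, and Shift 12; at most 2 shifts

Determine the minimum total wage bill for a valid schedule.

$507

Shift 3 can only be covered by Horvat, so that assignment is forced.
Picking the cheapest available barista for each shift independently would cost $387, but that ignores the shift limits.
An optimal schedule: Shift 1→Johansson, Shift 2→Mendoza, Shift 3→Horvat, Shift 4→Marcus+Horvat, Shift 5→Marcus+Horvat, Shift 6→Mendoza, Shift 7→Marcus, Shift 8→Ekwueme, Shift 9→Johansson, Shift 10→Mendoza, Shift 11→Johansson, Shift 12→Ekwueme.
Total: 38 + 43 + 53 + 23 + 53 + 23 + 53 + 43 + 23 + 18 + 38 + 43 + 38 + 18 = $507.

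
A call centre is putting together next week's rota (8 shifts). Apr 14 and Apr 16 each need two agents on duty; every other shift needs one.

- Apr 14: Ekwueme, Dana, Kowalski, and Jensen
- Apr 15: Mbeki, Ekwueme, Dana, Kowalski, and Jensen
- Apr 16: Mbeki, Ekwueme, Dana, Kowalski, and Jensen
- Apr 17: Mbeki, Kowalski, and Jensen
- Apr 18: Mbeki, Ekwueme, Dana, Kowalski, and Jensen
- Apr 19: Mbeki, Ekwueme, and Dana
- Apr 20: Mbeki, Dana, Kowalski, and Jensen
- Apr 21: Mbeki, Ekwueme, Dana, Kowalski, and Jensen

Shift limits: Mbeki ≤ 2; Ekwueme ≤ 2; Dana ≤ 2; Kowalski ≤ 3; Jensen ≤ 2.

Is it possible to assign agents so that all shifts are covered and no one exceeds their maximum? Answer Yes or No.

One valid schedule: Apr 14→Kowalski+Jensen, Apr 15→Ekwueme, Apr 16→Kowalski+Jensen, Apr 17→Mbeki, Apr 18→Ekwueme, Apr 19→Mbeki, Apr 20→Dana, Apr 21→Dana.
Loads: Mbeki 2/2, Ekwueme 2/2, Dana 2/2, Kowalski 2/3, Jensen 2/2 — all within limits.

Yes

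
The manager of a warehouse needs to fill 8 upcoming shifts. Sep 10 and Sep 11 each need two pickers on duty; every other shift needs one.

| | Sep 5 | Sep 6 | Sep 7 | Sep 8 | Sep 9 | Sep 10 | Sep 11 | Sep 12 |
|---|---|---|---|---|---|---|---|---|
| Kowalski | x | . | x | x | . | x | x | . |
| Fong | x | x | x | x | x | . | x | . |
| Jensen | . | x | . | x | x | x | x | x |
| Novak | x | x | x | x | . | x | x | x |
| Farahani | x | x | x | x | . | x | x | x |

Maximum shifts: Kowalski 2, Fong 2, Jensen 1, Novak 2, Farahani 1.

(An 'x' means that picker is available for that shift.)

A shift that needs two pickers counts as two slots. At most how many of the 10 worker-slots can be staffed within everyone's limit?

Total capacity across all pickers is 2+2+1+2+1 = 8, and 10 slots are needed, so at most 8 can be filled.
An assignment achieving 8: Sep 5→Kowalski, Sep 6→Fong, Sep 7→Kowalski, Sep 8→Novak, Sep 9→Fong, Sep 10→Novak+Farahani, Sep 12→Jensen.
Loads: Kowalski 2/2, Fong 2/2, Jensen 1/1, Novak 2/2, Farahani 1/1.

8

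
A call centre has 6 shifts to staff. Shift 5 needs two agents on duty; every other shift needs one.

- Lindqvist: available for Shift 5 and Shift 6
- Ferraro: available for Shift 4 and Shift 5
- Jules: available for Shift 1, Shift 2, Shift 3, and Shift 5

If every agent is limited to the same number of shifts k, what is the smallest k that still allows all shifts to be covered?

3

With 3 agents and 7 worker-slots to fill, someone must work at least ⌈7/3⌉ = 3 shifts, so k ≥ 3.
k = 3 works: Shift 1→Jules, Shift 2→Jules, Shift 3→Jules, Shift 4→Ferraro, Shift 5→Lindqvist+Ferraro, Shift 6→Lindqvist.
Loads: Lindqvist 2, Ferraro 2, Jules 3 — all ≤ 3.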